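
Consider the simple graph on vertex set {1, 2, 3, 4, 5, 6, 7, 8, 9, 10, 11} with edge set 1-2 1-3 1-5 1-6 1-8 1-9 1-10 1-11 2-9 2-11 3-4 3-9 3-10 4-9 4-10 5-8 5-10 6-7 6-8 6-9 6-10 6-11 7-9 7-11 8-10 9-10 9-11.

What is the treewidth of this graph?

A width-3 tree decomposition is:
Bags: B1 = {1, 6, 8, 10}  B2 = {1, 6, 9, 10}  B3 = {1, 6, 9, 11}  B4 = {1, 2, 9, 11}  B5 = {1, 3, 9, 10}  B6 = {1, 5, 8, 10}  B7 = {3, 4, 9, 10}  B8 = {6, 7, 9, 11}
Tree: B1–B2, B2–B3, B3–B4, B2–B5, B1–B6, B5–B7, B3–B8
Every bag has size at most 4, so the width is 4 − 1 = 3 and tw(G) ≤ 3. On the other hand G contains the 4-clique {1, 5, 8, 10}. A clique must lie in a single bag of any decomposition, so no decomposition can have width below 3. Therefore the treewidth is 3.

3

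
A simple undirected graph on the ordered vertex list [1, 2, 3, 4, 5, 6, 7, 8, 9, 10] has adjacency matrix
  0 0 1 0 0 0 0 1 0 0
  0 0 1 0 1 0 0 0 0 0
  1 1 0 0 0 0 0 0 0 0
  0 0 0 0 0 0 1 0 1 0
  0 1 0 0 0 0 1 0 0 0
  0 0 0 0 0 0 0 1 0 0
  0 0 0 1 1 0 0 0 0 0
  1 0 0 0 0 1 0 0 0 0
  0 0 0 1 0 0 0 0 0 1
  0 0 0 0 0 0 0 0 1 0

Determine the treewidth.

1

A width-1 tree decomposition is:
Bags: B1 = {9, 10}  B2 = {4, 9}  B3 = {4, 7}  B4 = {5, 7}  B5 = {2, 5}  B6 = {2, 3}  B7 = {1, 3}  B8 = {1, 8}  B9 = {6, 8}
Tree: B1–B2, B2–B3, B3–B4, B4–B5, B5–B6, B6–B7, B7–B8, B8–B9
Each bag holds 2 vertices, so the decomposition has width 1, which upper-bounds the treewidth. Since G has at least one edge (e.g. 10–9), it is not an edgeless graph, so tw(G) ≥ 1. Therefore the treewidth is 1.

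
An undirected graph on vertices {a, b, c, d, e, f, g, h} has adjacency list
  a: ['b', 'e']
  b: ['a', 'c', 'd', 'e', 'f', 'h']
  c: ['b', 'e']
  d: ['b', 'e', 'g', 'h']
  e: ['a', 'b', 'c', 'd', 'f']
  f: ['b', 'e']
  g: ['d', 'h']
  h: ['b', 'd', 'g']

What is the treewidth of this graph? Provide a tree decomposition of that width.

Each bag holds 3 vertices, so the decomposition has width 2, which upper-bounds the treewidth. On the other hand G contains the 3-clique {d, g, h}. A clique must lie in a single bag of any decomposition, so no decomposition can have width below 2. Therefore the treewidth is 2.

Treewidth 2.
One optimal decomposition is:
Bags: B1 = {b, d, h}  B2 = {d, g, h}  B3 = {b, d, e}  B4 = {b, c, e}  B5 = {a, b, e}  B6 = {b, e, f}
Tree: B1–B2, B1–B3, B3–B4, B4–B5, B4–B6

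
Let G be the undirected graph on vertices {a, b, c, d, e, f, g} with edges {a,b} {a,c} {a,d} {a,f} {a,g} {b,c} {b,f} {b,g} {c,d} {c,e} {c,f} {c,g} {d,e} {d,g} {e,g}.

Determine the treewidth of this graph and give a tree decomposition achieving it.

The largest bag has 4 vertices, giving width 3; this decomposition certifies tw(G) ≤ 3. Conversely, {c, d, e, g} is a clique of size 4, and the vertices of any clique must share a bag in every tree decomposition; so some bag has ≥ 4 vertices and tw(G) ≥ 3. Combining the bounds, tw(G) = 3.

Treewidth 3.
Bags: B1 = {a, b, c, g}  B2 = {a, b, c, f}  B3 = {a, c, d, g}  B4 = {c, d, e, g}
Tree: B1–B2, B1–B3, B3–B4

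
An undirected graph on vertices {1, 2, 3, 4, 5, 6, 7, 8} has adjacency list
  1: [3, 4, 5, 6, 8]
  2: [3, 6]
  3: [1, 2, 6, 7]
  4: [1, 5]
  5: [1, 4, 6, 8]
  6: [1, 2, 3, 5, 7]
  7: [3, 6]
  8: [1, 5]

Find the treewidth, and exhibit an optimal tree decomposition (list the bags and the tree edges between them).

Every bag has size at most 3, so the width is 3 − 1 = 2 and tw(G) ≤ 2. For the lower bound, the 3 vertices {1, 3, 6} are pairwise adjacent, and any tree decomposition puts a clique entirely inside one bag — forcing width ≥ 2. Therefore the treewidth is 2.

Treewidth 2.
One such decomposition:
Bags: B1 = {1, 3, 6}  B2 = {1, 5, 6}  B3 = {1, 5, 8}  B4 = {3, 6, 7}  B5 = {2, 3, 6}  B6 = {1, 4, 5}
Tree: B1–B2, B2–B3, B1–B4, B4–B5, B2–B6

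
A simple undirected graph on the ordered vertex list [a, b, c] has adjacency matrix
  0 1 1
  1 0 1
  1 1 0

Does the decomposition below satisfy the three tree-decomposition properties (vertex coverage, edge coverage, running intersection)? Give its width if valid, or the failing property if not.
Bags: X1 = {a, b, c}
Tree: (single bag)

Checking the three conditions: (i) the bags cover all of {a, b, c}; (ii) for each edge, some bag contains both endpoints; (iii) the bags containing any fixed vertex form a subtree. All hold, so the decomposition is valid with width 3 − 1 = 2.

Yes; width 2.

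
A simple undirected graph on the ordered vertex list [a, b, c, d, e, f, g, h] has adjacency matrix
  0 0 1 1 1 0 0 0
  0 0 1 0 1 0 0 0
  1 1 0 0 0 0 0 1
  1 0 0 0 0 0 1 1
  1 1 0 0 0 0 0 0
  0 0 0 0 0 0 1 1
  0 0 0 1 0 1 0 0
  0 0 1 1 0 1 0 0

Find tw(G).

A width-2 tree decomposition is:
Bags: B1 = {b, c, e}  B2 = {a, c, e}  B3 = {a, c, h}  B4 = {a, d, h}  B5 = {d, f, h}  B6 = {d, f, g}
Tree: B1–B2, B2–B3, B3–B4, B4–B5, B5–B6
Every bag has size at most 3, so the width is 3 − 1 = 2 and tw(G) ≤ 2. The edges b–e–a–c–b form a cycle, so G is not a tree and its treewidth is at least 2. Hence tw(G) = 2 exactly.

2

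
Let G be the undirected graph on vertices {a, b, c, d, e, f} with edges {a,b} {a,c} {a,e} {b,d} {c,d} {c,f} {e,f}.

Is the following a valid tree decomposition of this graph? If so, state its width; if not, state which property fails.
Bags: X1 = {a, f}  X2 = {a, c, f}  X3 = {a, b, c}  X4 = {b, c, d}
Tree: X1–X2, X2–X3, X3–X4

No — vertex e appears in no bag.

A tree decomposition must satisfy three properties: every vertex lies in some bag; for every edge, both endpoints lie together in some bag; and for every vertex, the bags containing it form a connected subtree. Here vertex e appears in no bag, so the decomposition is invalid.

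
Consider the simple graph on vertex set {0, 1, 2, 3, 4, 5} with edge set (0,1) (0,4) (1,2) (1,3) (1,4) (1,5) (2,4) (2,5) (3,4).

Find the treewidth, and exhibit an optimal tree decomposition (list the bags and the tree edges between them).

Each bag holds 3 vertices, so the decomposition has width 2, which upper-bounds the treewidth. For the lower bound, the 3 vertices {0, 1, 4} are pairwise adjacent, and any tree decomposition puts a clique entirely inside one bag — forcing width ≥ 2. Hence tw(G) = 2 exactly.

Treewidth 2.
One such decomposition:
Bags: B1 = {0, 1, 4}  B2 = {1, 2, 4}  B3 = {1, 3, 4}  B4 = {1, 2, 5}
Tree: B1–B2, B2–B3, B2–B4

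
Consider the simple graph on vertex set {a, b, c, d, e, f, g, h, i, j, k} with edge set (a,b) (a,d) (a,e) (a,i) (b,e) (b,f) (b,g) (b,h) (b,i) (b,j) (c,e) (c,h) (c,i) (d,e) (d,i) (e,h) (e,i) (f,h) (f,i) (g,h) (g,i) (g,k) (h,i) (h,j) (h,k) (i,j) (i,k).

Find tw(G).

3

A width-3 tree decomposition is:
Bags: B1 = {b, e, h, i}  B2 = {b, g, h, i}  B3 = {b, f, h, i}  B4 = {c, e, h, i}  B5 = {b, h, i, j}  B6 = {a, b, e, i}  B7 = {a, d, e, i}  B8 = {g, h, i, k}
Tree: B1–B2, B2–B3, B1–B4, B2–B5, B1–B6, B6–B7, B2–B8
Every bag has size at most 4, so the width is 4 − 1 = 3 and tw(G) ≤ 3. On the other hand G contains the 4-clique {a, d, e, i}. A clique must lie in a single bag of any decomposition, so no decomposition can have width below 3. Combining the bounds, tw(G) = 3.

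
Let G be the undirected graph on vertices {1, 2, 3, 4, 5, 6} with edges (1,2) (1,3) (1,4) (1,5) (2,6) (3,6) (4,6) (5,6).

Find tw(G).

2

A width-2 tree decomposition is:
Bags: B1 = {1, 2, 6}  B2 = {1, 5, 6}  B3 = {1, 4, 6}  B4 = {1, 3, 6}
Tree: B1–B2, B2–B3, B3–B4
Each bag holds 3 vertices, so the decomposition has width 2, which upper-bounds the treewidth. The edges 1–2–6–5–1 form a cycle, so G is not a tree and its treewidth is at least 2. Hence tw(G) = 2 exactly.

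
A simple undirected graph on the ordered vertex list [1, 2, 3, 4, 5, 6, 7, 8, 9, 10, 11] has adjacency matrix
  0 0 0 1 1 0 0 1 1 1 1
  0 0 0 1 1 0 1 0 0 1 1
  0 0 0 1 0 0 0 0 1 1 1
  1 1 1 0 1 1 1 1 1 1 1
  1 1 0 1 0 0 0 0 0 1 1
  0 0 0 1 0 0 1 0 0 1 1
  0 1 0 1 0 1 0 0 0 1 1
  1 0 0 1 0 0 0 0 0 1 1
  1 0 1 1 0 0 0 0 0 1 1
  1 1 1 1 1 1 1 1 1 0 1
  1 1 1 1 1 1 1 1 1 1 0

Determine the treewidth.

4

A width-4 tree decomposition is:
Bags: B1 = {2, 4, 5, 10, 11}  B2 = {1, 4, 5, 10, 11}  B3 = {2, 4, 7, 10, 11}  B4 = {4, 6, 7, 10, 11}  B5 = {1, 4, 9, 10, 11}  B6 = {3, 4, 9, 10, 11}  B7 = {1, 4, 8, 10, 11}
Tree: B1–B2, B1–B3, B3–B4, B2–B5, B5–B6, B5–B7
The largest bag has 5 vertices, giving width 4; this decomposition certifies tw(G) ≤ 4. Conversely, {1, 4, 8, 10, 11} is a clique of size 5, and the vertices of any clique must share a bag in every tree decomposition; so some bag has ≥ 5 vertices and tw(G) ≥ 4. Therefore the treewidth is 4.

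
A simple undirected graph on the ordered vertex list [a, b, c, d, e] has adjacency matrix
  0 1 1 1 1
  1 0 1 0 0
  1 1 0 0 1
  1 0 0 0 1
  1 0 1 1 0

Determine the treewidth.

2

A width-2 tree decomposition is:
Bags: B1 = {a, c, e}  B2 = {a, d, e}  B3 = {a, b, c}
Tree: B1–B2, B1–B3
Each bag holds 3 vertices, so the decomposition has width 2, which upper-bounds the treewidth. Conversely, {a, d, e} is a clique of size 3, and the vertices of any clique must share a bag in every tree decomposition; so some bag has ≥ 3 vertices and tw(G) ≥ 2. Combining the bounds, tw(G) = 2.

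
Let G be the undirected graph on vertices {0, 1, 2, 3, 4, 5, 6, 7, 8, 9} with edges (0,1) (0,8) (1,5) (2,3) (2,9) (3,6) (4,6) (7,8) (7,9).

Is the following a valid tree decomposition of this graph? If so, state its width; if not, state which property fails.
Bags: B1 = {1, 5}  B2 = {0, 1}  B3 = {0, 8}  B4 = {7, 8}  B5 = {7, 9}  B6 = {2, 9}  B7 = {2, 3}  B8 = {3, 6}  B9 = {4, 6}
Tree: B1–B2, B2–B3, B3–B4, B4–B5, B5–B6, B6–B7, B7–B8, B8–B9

Yes; width 1.

Every vertex of G appears in some bag (union = {0, 1, 2, 3, 4, 5, 6, 7, 8, 9}); every edge is covered by a bag; and for each vertex v the set of bags containing v is connected in the bag tree. The decomposition is therefore valid. The largest bag has 2 vertices, so the width is 1.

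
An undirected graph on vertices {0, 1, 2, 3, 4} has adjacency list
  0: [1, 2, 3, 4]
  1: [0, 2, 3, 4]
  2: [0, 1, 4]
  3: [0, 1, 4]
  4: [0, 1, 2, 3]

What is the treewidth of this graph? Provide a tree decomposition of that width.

Treewidth 3.
One optimal decomposition is:
Bags: B1 = {0, 1, 2, 4}  B2 = {0, 1, 3, 4}
Tree: B1–B2

The largest bag has 4 vertices, giving width 3; this decomposition certifies tw(G) ≤ 3. On the other hand G contains the 4-clique {0, 1, 2, 4}. A clique must lie in a single bag of any decomposition, so no decomposition can have width below 3. Hence tw(G) = 3 exactly.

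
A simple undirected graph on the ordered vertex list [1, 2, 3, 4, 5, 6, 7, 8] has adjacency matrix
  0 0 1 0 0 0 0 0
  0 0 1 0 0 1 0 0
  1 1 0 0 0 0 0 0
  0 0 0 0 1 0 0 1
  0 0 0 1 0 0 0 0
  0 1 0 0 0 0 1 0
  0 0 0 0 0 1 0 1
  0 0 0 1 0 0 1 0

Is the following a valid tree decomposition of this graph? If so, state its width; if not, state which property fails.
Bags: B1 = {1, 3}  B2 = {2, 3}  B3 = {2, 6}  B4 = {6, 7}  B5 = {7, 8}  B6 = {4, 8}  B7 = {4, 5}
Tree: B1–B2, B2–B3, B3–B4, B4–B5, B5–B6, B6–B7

Yes; width 1.

Checking the three conditions: (i) the bags cover all of {1, 2, 3, 4, 5, 6, 7, 8}; (ii) for each edge, some bag contains both endpoints; (iii) the bags containing any fixed vertex form a subtree. All hold, so the decomposition is valid with width 2 − 1 = 1.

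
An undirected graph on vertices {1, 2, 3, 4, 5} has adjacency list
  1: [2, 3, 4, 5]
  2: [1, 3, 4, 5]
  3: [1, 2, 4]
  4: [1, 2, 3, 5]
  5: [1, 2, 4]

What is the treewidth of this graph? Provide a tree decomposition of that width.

The largest bag has 4 vertices, giving width 3; this decomposition certifies tw(G) ≤ 3. For the lower bound, the 4 vertices {1, 2, 3, 4} are pairwise adjacent, and any tree decomposition puts a clique entirely inside one bag — forcing width ≥ 3. Combining the bounds, tw(G) = 3.

Treewidth 3.
One such decomposition:
Bags: B1 = {1, 2, 3, 4}  B2 = {1, 2, 4, 5}
Tree: B1–B2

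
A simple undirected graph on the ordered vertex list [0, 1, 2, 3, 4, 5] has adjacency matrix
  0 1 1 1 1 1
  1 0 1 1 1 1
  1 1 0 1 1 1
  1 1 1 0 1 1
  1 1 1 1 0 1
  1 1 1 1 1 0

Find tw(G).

A width-5 tree decomposition is:
Bags: B1 = {0, 1, 2, 3, 4, 5}
Tree: (single bag)
With just one bag of size 6, the width is 6 − 1 = 5, so tw(G) ≤ 5. Conversely, {0, 1, 2, 3, 4, 5} is a clique of size 6, and the vertices of any clique must share a bag in every tree decomposition; so some bag has ≥ 6 vertices and tw(G) ≥ 5. Therefore the treewidth is 5.

5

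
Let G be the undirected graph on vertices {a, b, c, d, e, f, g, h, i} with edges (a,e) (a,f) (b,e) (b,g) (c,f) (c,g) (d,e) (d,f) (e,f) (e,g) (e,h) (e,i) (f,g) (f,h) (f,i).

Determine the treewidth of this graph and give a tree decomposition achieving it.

Treewidth 2.
Bags: B1 = {a, e, f}  B2 = {e, f, i}  B3 = {e, f, h}  B4 = {e, f, g}  B5 = {d, e, f}  B6 = {b, e, g}  B7 = {c, f, g}
Tree: B1–B2, B2–B3, B2–B4, B1–B5, B4–B6, B4–B7

The largest bag has 3 vertices, giving width 2; this decomposition certifies tw(G) ≤ 2. For the lower bound, the 3 vertices {d, e, f} are pairwise adjacent, and any tree decomposition puts a clique entirely inside one bag — forcing width ≥ 2. Combining the bounds, tw(G) = 2.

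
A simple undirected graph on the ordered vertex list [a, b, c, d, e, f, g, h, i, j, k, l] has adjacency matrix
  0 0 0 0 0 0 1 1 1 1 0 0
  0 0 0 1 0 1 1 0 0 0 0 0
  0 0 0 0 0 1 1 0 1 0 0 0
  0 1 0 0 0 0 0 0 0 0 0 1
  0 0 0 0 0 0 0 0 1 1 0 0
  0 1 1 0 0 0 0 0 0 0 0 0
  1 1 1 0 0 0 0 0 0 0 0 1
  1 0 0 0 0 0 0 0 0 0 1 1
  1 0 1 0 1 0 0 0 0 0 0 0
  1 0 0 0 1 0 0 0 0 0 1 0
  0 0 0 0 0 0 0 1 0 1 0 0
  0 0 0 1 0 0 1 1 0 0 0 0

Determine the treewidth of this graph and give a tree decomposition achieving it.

The largest bag has 4 vertices, giving width 3; this decomposition certifies tw(G) ≤ 3. For the lower bound: the 4 vertex sets {e,j,k}, {h}, {a}, {c,g,i,l} are disjoint, each induces a connected subgraph, and every pair is joined by at least one edge of G. Contracting each set to a single vertex therefore yields K_{4} as a minor, and since treewidth is minor-monotone, tw(G) ≥ tw(K_{4}) = 3. Therefore the treewidth is 3.

Treewidth 3.
Bags: B1 = {e, h, j, k}  B2 = {a, e, h, j}  B3 = {a, e, h, i}  B4 = {a, h, i, l}  B5 = {a, g, i, l}  B6 = {c, g, i, l}  B7 = {c, d, g, l}  B8 = {b, c, d, g}  B9 = {b, c, d, f}
Tree: B1–B2, B2–B3, B3–B4, B4–B5, B5–B6, B6–B7, B7–B8, B8–B9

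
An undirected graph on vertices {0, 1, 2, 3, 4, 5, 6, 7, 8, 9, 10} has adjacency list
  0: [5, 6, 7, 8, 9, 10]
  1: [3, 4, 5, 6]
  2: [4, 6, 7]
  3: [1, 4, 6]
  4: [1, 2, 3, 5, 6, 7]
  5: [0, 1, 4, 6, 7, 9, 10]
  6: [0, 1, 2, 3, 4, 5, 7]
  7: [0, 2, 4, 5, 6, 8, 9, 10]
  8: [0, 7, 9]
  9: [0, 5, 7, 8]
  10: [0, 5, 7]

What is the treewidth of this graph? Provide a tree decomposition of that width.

The largest bag has 4 vertices, giving width 3; this decomposition certifies tw(G) ≤ 3. Conversely, {1, 3, 4, 6} is a clique of size 4, and the vertices of any clique must share a bag in every tree decomposition; so some bag has ≥ 4 vertices and tw(G) ≥ 3. Therefore the treewidth is 3.

Treewidth 3.
One optimal decomposition is:
Bags: B1 = {2, 4, 6, 7}  B2 = {4, 5, 6, 7}  B3 = {1, 4, 5, 6}  B4 = {1, 3, 4, 6}  B5 = {0, 5, 6, 7}  B6 = {0, 5, 7, 9}  B7 = {0, 5, 7, 10}  B8 = {0, 7, 8, 9}
Tree: B1–B2, B2–B3, B3–B4, B2–B5, B5–B6, B6–B7, B6–B8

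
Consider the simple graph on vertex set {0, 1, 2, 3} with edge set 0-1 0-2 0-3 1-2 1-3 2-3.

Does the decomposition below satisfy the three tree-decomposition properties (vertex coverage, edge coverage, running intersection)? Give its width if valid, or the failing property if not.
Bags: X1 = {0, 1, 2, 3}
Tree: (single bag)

Yes; width 3.

Checking the three conditions: (i) the bags cover all of {0, 1, 2, 3}; (ii) for each edge, some bag contains both endpoints; (iii) the bags containing any fixed vertex form a subtree. All hold, so the decomposition is valid with width 4 − 1 = 3.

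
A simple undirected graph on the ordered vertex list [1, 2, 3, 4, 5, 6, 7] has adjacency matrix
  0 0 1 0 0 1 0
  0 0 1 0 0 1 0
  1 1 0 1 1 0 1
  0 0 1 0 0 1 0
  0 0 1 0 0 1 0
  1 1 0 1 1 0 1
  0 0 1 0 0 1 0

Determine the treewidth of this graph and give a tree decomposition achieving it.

Each bag holds 3 vertices, so the decomposition has width 2, which upper-bounds the treewidth. The edges 3–2–6–5–3 form a cycle, so G is not a tree and its treewidth is at least 2. Therefore the treewidth is 2.

Treewidth 2.
Bags: B1 = {2, 3, 6}  B2 = {3, 5, 6}  B3 = {3, 6, 7}  B4 = {3, 4, 6}  B5 = {1, 3, 6}
Tree: B1–B2, B2–B3, B3–B4, B4–B5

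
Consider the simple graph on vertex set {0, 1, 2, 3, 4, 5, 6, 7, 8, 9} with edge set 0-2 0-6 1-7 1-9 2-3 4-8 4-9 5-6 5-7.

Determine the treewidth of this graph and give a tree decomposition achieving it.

Treewidth 1.
Bags: B1 = {4, 8}  B2 = {4, 9}  B3 = {1, 9}  B4 = {1, 7}  B5 = {5, 7}  B6 = {5, 6}  B7 = {0, 6}  B8 = {0, 2}  B9 = {2, 3}
Tree: B1–B2, B2–B3, B3–B4, B4–B5, B5–B6, B6–B7, B7–B8, B8–B9

The largest bag has 2 vertices, giving width 1; this decomposition certifies tw(G) ≤ 1. Any graph with an edge has treewidth ≥ 1, and G has the edge 8–4. Combining the bounds, tw(G) = 1.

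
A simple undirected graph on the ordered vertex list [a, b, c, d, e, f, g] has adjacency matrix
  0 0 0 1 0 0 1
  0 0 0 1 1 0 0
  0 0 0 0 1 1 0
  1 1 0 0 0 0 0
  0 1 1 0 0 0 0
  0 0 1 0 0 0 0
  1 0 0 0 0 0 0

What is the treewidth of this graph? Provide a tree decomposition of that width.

Treewidth 1.
One such decomposition:
Bags: B1 = {c, f}  B2 = {c, e}  B3 = {b, e}  B4 = {b, d}  B5 = {a, d}  B6 = {a, g}
Tree: B1–B2, B2–B3, B3–B4, B4–B5, B5–B6

Every bag has size at most 2, so the width is 2 − 1 = 1 and tw(G) ≤ 1. G has an edge, so its treewidth is at least 1. Therefore the treewidth is 1.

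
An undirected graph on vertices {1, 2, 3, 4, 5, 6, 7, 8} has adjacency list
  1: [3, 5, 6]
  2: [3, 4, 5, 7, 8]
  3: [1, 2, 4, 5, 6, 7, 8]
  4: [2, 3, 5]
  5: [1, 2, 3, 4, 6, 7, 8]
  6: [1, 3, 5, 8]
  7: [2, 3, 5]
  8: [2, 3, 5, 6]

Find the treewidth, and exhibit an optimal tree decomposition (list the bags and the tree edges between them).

Treewidth 3.
One such decomposition:
Bags: B1 = {3, 5, 6, 8}  B2 = {2, 3, 5, 8}  B3 = {2, 3, 4, 5}  B4 = {2, 3, 5, 7}  B5 = {1, 3, 5, 6}
Tree: B1–B2, B2–B3, B2–B4, B1–B5

The largest bag has 4 vertices, giving width 3; this decomposition certifies tw(G) ≤ 3. Conversely, {1, 3, 5, 6} is a clique of size 4, and the vertices of any clique must share a bag in every tree decomposition; so some bag has ≥ 4 vertices and tw(G) ≥ 3. Combining the bounds, tw(G) = 3.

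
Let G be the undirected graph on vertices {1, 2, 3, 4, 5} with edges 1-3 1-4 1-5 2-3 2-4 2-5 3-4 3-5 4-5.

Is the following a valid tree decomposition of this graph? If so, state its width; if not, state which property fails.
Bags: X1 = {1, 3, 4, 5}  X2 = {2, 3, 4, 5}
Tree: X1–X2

Yes; width 3.

Every vertex of G appears in some bag (union = {1, 2, 3, 4, 5}); every edge is covered by a bag; and for each vertex v the set of bags containing v is connected in the bag tree. The decomposition is therefore valid. The largest bag has 4 vertices, so the width is 3.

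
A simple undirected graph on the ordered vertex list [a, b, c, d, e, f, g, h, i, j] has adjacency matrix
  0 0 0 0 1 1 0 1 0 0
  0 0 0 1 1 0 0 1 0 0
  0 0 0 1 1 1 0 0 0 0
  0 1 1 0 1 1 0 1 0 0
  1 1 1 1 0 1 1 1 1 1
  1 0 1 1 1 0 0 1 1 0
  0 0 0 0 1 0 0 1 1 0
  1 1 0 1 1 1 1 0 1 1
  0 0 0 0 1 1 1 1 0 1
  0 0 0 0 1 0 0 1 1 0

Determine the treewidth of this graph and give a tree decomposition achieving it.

Treewidth 3.
One such decomposition:
Bags: B1 = {d, e, f, h}  B2 = {b, d, e, h}  B3 = {e, f, h, i}  B4 = {e, g, h, i}  B5 = {a, e, f, h}  B6 = {c, d, e, f}  B7 = {e, h, i, j}
Tree: B1–B2, B1–B3, B3–B4, B1–B5, B1–B6, B4–B7

The largest bag has 4 vertices, giving width 3; this decomposition certifies tw(G) ≤ 3. For the lower bound, the 4 vertices {e, g, h, i} are pairwise adjacent, and any tree decomposition puts a clique entirely inside one bag — forcing width ≥ 3. Therefore the treewidth is 3.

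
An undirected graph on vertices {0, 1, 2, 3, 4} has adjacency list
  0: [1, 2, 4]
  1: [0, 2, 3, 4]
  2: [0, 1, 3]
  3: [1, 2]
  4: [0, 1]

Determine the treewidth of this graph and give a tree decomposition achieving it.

Treewidth 2.
Bags: B1 = {0, 1, 2}  B2 = {1, 2, 3}  B3 = {0, 1, 4}
Tree: B1–B2, B1–B3

Every bag has size at most 3, so the width is 3 − 1 = 2 and tw(G) ≤ 2. Conversely, {0, 1, 2} is a clique of size 3, and the vertices of any clique must share a bag in every tree decomposition; so some bag has ≥ 3 vertices and tw(G) ≥ 2. The upper and lower bounds meet at 2, so that is the treewidth.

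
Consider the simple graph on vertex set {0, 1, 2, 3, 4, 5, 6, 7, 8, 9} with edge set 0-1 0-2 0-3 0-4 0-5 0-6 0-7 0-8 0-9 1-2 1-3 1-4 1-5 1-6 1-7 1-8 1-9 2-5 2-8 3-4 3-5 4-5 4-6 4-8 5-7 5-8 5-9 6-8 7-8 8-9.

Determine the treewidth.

4

A width-4 tree decomposition is:
Bags: B1 = {0, 1, 4, 5, 8}  B2 = {0, 1, 2, 5, 8}  B3 = {0, 1, 5, 8, 9}  B4 = {0, 1, 5, 7, 8}  B5 = {0, 1, 3, 4, 5}  B6 = {0, 1, 4, 6, 8}
Tree: B1–B2, B2–B3, B3–B4, B1–B5, B1–B6
The largest bag has 5 vertices, giving width 4; this decomposition certifies tw(G) ≤ 4. For the lower bound, the 5 vertices {0, 1, 5, 8, 9} are pairwise adjacent, and any tree decomposition puts a clique entirely inside one bag — forcing width ≥ 4. Combining the bounds, tw(G) = 4.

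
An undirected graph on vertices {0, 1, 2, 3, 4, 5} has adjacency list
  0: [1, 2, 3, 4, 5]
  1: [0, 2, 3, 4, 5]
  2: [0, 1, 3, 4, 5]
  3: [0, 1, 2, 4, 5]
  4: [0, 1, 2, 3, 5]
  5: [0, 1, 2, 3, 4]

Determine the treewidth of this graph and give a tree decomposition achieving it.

A single bag containing all 6 vertices is trivially a valid decomposition of width 5. On the other hand G contains the 6-clique {0, 1, 2, 3, 4, 5}. A clique must lie in a single bag of any decomposition, so no decomposition can have width below 5. Combining the bounds, tw(G) = 5.

Treewidth 5.
One such decomposition:
Bags: B1 = {0, 1, 2, 3, 4, 5}
Tree: (single bag)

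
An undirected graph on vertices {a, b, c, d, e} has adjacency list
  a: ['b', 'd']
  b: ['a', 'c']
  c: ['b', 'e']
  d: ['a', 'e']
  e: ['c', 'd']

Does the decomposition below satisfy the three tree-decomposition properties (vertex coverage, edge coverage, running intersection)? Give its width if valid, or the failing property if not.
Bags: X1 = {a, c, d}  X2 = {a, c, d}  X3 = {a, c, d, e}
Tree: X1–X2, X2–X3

A tree decomposition must satisfy three properties: every vertex lies in some bag; for every edge, both endpoints lie together in some bag; and for every vertex, the bags containing it form a connected subtree. Here vertex b appears in no bag, so the decomposition is invalid.

No — vertex b appears in no bag.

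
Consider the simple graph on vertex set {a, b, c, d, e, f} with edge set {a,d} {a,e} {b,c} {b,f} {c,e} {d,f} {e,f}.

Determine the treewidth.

A width-2 tree decomposition is:
Bags: B1 = {a, d, f}  B2 = {a, e, f}  B3 = {b, e, f}  B4 = {b, c, e}
Tree: B1–B2, B2–B3, B3–B4
Every bag has size at most 3, so the width is 3 − 1 = 2 and tw(G) ≤ 2. Since d–a–e–f–d is a cycle in G, G is not acyclic. Forests are exactly the graphs of treewidth ≤ 1, so tw(G) ≥ 2. Hence tw(G) = 2 exactly.

2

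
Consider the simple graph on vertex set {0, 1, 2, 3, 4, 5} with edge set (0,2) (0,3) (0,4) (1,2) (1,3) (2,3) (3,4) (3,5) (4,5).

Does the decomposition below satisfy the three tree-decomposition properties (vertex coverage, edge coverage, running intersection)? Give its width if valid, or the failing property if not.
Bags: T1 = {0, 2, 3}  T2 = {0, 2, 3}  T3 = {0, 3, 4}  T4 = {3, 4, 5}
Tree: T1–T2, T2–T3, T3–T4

A tree decomposition must satisfy three properties: every vertex lies in some bag; for every edge, both endpoints lie together in some bag; and for every vertex, the bags containing it form a connected subtree. Here vertex 1 appears in no bag, so the decomposition is invalid.

No — vertex 1 appears in no bag.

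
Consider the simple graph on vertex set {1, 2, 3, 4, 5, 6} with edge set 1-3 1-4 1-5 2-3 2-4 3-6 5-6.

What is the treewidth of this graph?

A width-2 tree decomposition is:
Bags: B1 = {3, 5, 6}  B2 = {1, 3, 5}  B3 = {1, 2, 3}  B4 = {1, 2, 4}
Tree: B1–B2, B2–B3, B3–B4
Every bag has size at most 3, so the width is 3 − 1 = 2 and tw(G) ≤ 2. The edges 6–5–1–3–6 form a cycle, so G is not a tree and its treewidth is at least 2. The upper and lower bounds meet at 2, so that is the treewidth.

2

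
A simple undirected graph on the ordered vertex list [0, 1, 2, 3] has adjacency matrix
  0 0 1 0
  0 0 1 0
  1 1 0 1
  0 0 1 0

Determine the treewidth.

A width-1 tree decomposition is:
Bags: B1 = {0, 2}  B2 = {2, 3}  B3 = {1, 2}
Tree: B1–B2, B1–B3
Every bag has size at most 2, so the width is 2 − 1 = 1 and tw(G) ≤ 1. G has an edge, so its treewidth is at least 1. Therefore the treewidth is 1.

1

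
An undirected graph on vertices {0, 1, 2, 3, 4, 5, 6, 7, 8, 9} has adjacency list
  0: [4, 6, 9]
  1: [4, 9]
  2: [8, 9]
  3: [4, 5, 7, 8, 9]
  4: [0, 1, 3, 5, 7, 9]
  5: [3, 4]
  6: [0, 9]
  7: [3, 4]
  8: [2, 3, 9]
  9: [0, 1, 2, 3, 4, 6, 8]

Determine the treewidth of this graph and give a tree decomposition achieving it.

Each bag holds 3 vertices, so the decomposition has width 2, which upper-bounds the treewidth. For the lower bound, the 3 vertices {2, 8, 9} are pairwise adjacent, and any tree decomposition puts a clique entirely inside one bag — forcing width ≥ 2. Hence tw(G) = 2 exactly.

Treewidth 2.
One optimal decomposition is:
Bags: B1 = {3, 4, 9}  B2 = {3, 8, 9}  B3 = {3, 4, 7}  B4 = {0, 4, 9}  B5 = {1, 4, 9}  B6 = {2, 8, 9}  B7 = {3, 4, 5}  B8 = {0, 6, 9}
Tree: B1–B2, B1–B3, B1–B4, B1–B5, B2–B6, B3–B7, B4–B8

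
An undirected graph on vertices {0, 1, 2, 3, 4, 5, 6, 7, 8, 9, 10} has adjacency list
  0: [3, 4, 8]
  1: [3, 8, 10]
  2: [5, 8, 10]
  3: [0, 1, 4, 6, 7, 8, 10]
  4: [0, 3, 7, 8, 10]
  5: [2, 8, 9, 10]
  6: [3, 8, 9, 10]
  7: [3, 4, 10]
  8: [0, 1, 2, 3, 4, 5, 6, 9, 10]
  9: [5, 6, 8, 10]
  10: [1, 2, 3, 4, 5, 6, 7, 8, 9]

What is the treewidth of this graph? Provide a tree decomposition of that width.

The largest bag has 4 vertices, giving width 3; this decomposition certifies tw(G) ≤ 3. Conversely, {0, 3, 4, 8} is a clique of size 4, and the vertices of any clique must share a bag in every tree decomposition; so some bag has ≥ 4 vertices and tw(G) ≥ 3. The upper and lower bounds meet at 3, so that is the treewidth.

Treewidth 3.
One optimal decomposition is:
Bags: B1 = {1, 3, 8, 10}  B2 = {3, 6, 8, 10}  B3 = {6, 8, 9, 10}  B4 = {5, 8, 9, 10}  B5 = {3, 4, 8, 10}  B6 = {0, 3, 4, 8}  B7 = {2, 5, 8, 10}  B8 = {3, 4, 7, 10}
Tree: B1–B2, B2–B3, B3–B4, B1–B5, B5–B6, B4–B7, B5–B8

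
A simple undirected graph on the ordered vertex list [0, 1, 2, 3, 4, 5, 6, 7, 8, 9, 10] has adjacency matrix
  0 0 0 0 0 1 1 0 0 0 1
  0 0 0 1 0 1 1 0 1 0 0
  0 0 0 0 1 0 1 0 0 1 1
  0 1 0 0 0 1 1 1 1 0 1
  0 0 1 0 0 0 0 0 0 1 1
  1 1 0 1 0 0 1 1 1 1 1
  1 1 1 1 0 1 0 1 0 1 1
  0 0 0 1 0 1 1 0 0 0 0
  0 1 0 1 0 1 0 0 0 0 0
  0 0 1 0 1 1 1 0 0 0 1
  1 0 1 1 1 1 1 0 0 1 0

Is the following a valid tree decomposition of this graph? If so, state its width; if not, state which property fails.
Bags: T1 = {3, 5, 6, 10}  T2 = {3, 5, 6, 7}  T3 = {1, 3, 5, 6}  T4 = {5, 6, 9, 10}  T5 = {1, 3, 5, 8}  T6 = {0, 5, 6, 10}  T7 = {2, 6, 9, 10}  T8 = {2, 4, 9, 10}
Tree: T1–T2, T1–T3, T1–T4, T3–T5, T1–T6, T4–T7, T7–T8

Yes; width 3.

Vertex coverage: the bags together contain {0, 1, 2, 3, 4, 5, 6, 7, 8, 9, 10}, the full vertex set. Edge coverage: each edge of G has both endpoints in at least one bag. Running intersection: for every vertex, the bags containing it form a connected subtree. All three properties hold, so this is a valid tree decomposition of width max|bag| − 1 = 3, and hence tw(G) ≤ 3.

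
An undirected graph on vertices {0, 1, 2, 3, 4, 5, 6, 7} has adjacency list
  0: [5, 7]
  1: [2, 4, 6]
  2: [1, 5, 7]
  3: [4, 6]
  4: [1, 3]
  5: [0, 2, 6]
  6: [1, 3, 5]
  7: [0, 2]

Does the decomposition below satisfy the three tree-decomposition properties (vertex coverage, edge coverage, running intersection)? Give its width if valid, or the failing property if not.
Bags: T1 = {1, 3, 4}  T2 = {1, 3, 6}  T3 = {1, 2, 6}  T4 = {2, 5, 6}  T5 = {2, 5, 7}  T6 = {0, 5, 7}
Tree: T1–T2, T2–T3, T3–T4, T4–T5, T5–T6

Every vertex of G appears in some bag (union = {0, 1, 2, 3, 4, 5, 6, 7}); every edge is covered by a bag; and for each vertex v the set of bags containing v is connected in the bag tree. The decomposition is therefore valid. The largest bag has 3 vertices, so the width is 2.

Yes; width 2.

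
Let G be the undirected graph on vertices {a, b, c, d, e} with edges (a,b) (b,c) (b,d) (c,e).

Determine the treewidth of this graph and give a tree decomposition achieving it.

Every bag has size at most 2, so the width is 2 − 1 = 1 and tw(G) ≤ 1. G has an edge, so its treewidth is at least 1. The upper and lower bounds meet at 1, so that is the treewidth.

Treewidth 1.
One such decomposition:
Bags: B1 = {c, e}  B2 = {b, c}  B3 = {b, d}  B4 = {a, b}
Tree: B1–B2, B2–B3, B3–B4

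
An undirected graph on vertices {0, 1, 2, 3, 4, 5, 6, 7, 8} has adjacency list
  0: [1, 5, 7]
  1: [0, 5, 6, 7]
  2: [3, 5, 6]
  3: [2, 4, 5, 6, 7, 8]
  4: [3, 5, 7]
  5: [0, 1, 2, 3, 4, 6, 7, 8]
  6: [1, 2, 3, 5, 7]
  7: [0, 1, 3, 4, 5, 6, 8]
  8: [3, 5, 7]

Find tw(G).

3

A width-3 tree decomposition is:
Bags: B1 = {1, 5, 6, 7}  B2 = {3, 5, 6, 7}  B3 = {3, 4, 5, 7}  B4 = {2, 3, 5, 6}  B5 = {3, 5, 7, 8}  B6 = {0, 1, 5, 7}
Tree: B1–B2, B2–B3, B2–B4, B2–B5, B1–B6
Each bag holds 4 vertices, so the decomposition has width 3, which upper-bounds the treewidth. Conversely, {2, 3, 5, 6} is a clique of size 4, and the vertices of any clique must share a bag in every tree decomposition; so some bag has ≥ 4 vertices and tw(G) ≥ 3. Combining the bounds, tw(G) = 3.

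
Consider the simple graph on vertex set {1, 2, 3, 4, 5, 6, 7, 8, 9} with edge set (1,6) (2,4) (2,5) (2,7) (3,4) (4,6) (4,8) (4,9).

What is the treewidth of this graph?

A width-1 tree decomposition is:
Bags: B1 = {4, 9}  B2 = {2, 4}  B3 = {4, 6}  B4 = {1, 6}  B5 = {4, 8}  B6 = {2, 5}  B7 = {2, 7}  B8 = {3, 4}
Tree: B1–B2, B1–B3, B3–B4, B3–B5, B2–B6, B6–B7, B3–B8
Every bag has size at most 2, so the width is 2 − 1 = 1 and tw(G) ≤ 1. Any graph with an edge has treewidth ≥ 1, and G has the edge 9–4. Hence tw(G) = 1 exactly.

1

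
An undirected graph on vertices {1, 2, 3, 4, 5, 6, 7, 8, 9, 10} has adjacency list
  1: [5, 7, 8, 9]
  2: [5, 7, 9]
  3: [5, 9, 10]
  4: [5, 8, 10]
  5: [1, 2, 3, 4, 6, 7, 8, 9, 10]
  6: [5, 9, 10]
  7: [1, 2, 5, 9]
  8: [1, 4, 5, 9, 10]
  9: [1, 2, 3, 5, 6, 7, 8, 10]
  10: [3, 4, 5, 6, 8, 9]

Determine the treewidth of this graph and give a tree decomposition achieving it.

Treewidth 3.
One such decomposition:
Bags: B1 = {5, 8, 9, 10}  B2 = {1, 5, 8, 9}  B3 = {5, 6, 9, 10}  B4 = {1, 5, 7, 9}  B5 = {4, 5, 8, 10}  B6 = {2, 5, 7, 9}  B7 = {3, 5, 9, 10}
Tree: B1–B2, B1–B3, B2–B4, B1–B5, B4–B6, B3–B7

The largest bag has 4 vertices, giving width 3; this decomposition certifies tw(G) ≤ 3. On the other hand G contains the 4-clique {1, 5, 8, 9}. A clique must lie in a single bag of any decomposition, so no decomposition can have width below 3. Hence tw(G) = 3 exactly.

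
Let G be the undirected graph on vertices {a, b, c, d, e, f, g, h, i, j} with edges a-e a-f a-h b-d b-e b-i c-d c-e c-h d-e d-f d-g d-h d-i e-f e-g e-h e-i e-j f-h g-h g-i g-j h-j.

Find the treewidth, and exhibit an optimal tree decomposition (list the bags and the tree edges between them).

Treewidth 3.
One optimal decomposition is:
Bags: B1 = {d, e, g, i}  B2 = {d, e, g, h}  B3 = {e, g, h, j}  B4 = {c, d, e, h}  B5 = {d, e, f, h}  B6 = {b, d, e, i}  B7 = {a, e, f, h}
Tree: B1–B2, B2–B3, B2–B4, B2–B5, B1–B6, B5–B7

The largest bag has 4 vertices, giving width 3; this decomposition certifies tw(G) ≤ 3. For the lower bound, the 4 vertices {d, e, g, h} are pairwise adjacent, and any tree decomposition puts a clique entirely inside one bag — forcing width ≥ 3. Therefore the treewidth is 3.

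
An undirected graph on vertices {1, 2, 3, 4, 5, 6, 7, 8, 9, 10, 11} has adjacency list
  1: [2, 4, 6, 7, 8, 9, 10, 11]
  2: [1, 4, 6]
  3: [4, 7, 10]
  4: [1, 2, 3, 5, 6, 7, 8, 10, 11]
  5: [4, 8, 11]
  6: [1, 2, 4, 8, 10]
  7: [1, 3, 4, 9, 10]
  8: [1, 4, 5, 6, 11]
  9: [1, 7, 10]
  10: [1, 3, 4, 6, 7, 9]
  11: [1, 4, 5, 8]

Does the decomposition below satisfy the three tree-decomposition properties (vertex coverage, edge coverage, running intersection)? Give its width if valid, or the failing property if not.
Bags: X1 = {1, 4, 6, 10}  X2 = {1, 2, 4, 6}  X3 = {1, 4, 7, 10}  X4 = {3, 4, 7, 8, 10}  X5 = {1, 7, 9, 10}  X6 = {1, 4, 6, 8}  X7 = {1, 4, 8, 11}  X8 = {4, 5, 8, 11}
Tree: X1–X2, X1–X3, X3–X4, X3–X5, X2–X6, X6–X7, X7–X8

A tree decomposition must satisfy three properties: every vertex lies in some bag; for every edge, both endpoints lie together in some bag; and for every vertex, the bags containing it form a connected subtree. Here bags containing vertex 8 are not connected in the tree, so the decomposition is invalid.

No — bags containing vertex 8 are not connected in the tree.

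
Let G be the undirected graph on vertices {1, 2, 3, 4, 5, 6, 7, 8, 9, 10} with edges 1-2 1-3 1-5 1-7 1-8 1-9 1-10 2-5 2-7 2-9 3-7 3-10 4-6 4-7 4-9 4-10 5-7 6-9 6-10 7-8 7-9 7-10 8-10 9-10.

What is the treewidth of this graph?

3

A width-3 tree decomposition is:
Bags: B1 = {1, 3, 7, 10}  B2 = {1, 7, 9, 10}  B3 = {4, 7, 9, 10}  B4 = {1, 2, 7, 9}  B5 = {1, 7, 8, 10}  B6 = {1, 2, 5, 7}  B7 = {4, 6, 9, 10}
Tree: B1–B2, B2–B3, B2–B4, B2–B5, B4–B6, B3–B7
Every bag has size at most 4, so the width is 4 − 1 = 3 and tw(G) ≤ 3. Conversely, {4, 6, 9, 10} is a clique of size 4, and the vertices of any clique must share a bag in every tree decomposition; so some bag has ≥ 4 vertices and tw(G) ≥ 3. Combining the bounds, tw(G) = 3.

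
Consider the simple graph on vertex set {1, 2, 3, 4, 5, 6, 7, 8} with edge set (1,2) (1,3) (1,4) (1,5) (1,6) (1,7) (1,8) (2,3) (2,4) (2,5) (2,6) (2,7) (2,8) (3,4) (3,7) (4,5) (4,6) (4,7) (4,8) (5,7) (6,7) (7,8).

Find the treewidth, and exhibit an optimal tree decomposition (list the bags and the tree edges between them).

Treewidth 4.
Bags: B1 = {1, 2, 4, 7, 8}  B2 = {1, 2, 3, 4, 7}  B3 = {1, 2, 4, 5, 7}  B4 = {1, 2, 4, 6, 7}
Tree: B1–B2, B1–B3, B2–B4

Every bag has size at most 5, so the width is 5 − 1 = 4 and tw(G) ≤ 4. For the lower bound, the 5 vertices {1, 2, 4, 7, 8} are pairwise adjacent, and any tree decomposition puts a clique entirely inside one bag — forcing width ≥ 4. Combining the bounds, tw(G) = 4.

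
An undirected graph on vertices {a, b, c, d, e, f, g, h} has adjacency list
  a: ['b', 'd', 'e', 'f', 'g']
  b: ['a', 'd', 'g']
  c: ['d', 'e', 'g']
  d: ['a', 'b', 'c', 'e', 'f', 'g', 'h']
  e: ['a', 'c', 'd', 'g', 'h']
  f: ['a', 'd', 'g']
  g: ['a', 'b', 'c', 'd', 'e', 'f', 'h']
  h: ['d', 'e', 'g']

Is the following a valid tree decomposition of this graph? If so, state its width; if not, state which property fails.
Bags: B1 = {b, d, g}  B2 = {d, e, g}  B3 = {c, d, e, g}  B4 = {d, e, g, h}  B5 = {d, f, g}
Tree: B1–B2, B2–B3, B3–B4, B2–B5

No — vertex a appears in no bag.

A tree decomposition must satisfy three properties: every vertex lies in some bag; for every edge, both endpoints lie together in some bag; and for every vertex, the bags containing it form a connected subtree. Here vertex a appears in no bag, so the decomposition is invalid.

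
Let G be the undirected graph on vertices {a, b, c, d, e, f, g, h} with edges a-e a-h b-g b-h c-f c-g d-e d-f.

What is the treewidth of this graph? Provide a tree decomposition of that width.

Each bag holds 3 vertices, so the decomposition has width 2, which upper-bounds the treewidth. For the lower bound, G contains the cycle b–g–c–f–d–e–a–h–b, so G is not a forest; only forests have treewidth ≤ 1, hence tw(G) ≥ 2. The upper and lower bounds meet at 2, so that is the treewidth.

Treewidth 2.
Bags: B1 = {b, c, g}  B2 = {b, c, f}  B3 = {b, d, f}  B4 = {b, d, e}  B5 = {a, b, e}  B6 = {a, b, h}
Tree: B1–B2, B2–B3, B3–B4, B4–B5, B5–B6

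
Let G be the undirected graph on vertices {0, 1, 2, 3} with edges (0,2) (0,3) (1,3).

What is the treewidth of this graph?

1

A width-1 tree decomposition is:
Bags: B1 = {0, 3}  B2 = {1, 3}  B3 = {0, 2}
Tree: B1–B2, B1–B3
Every bag has size at most 2, so the width is 2 − 1 = 1 and tw(G) ≤ 1. Any graph with an edge has treewidth ≥ 1, and G has the edge 0–3. Combining the bounds, tw(G) = 1.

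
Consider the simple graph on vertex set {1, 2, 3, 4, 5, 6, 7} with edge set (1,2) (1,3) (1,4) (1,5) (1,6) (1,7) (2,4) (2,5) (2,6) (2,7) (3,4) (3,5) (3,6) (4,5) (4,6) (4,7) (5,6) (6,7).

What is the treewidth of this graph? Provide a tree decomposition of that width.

Treewidth 4.
One optimal decomposition is:
Bags: B1 = {1, 2, 4, 6, 7}  B2 = {1, 2, 4, 5, 6}  B3 = {1, 3, 4, 5, 6}
Tree: B1–B2, B2–B3

Each bag holds 5 vertices, so the decomposition has width 4, which upper-bounds the treewidth. For the lower bound, the 5 vertices {1, 2, 4, 5, 6} are pairwise adjacent, and any tree decomposition puts a clique entirely inside one bag — forcing width ≥ 4. Therefore the treewidth is 4.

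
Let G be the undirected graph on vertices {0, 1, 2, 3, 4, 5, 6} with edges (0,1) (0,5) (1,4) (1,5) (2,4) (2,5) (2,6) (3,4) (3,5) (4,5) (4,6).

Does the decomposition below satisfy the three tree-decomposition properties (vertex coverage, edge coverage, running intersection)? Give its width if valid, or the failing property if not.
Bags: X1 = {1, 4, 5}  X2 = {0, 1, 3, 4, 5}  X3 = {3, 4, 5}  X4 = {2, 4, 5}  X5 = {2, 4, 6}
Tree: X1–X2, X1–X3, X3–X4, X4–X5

No — bags containing vertex 3 are not connected in the tree.

A tree decomposition must satisfy three properties: every vertex lies in some bag; for every edge, both endpoints lie together in some bag; and for every vertex, the bags containing it form a connected subtree. Here bags containing vertex 3 are not connected in the tree, so the decomposition is invalid.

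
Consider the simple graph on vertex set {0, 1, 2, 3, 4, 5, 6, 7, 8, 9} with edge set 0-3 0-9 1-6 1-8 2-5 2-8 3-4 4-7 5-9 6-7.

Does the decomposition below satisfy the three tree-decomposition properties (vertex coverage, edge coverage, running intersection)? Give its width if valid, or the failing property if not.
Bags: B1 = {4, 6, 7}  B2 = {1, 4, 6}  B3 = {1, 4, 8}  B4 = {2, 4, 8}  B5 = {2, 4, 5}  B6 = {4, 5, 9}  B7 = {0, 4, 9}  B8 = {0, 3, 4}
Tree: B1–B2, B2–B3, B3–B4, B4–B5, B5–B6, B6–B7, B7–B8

Yes; width 2.

Every vertex of G appears in some bag (union = {0, 1, 2, 3, 4, 5, 6, 7, 8, 9}); every edge is covered by a bag; and for each vertex v the set of bags containing v is connected in the bag tree. The decomposition is therefore valid. The largest bag has 3 vertices, so the width is 2.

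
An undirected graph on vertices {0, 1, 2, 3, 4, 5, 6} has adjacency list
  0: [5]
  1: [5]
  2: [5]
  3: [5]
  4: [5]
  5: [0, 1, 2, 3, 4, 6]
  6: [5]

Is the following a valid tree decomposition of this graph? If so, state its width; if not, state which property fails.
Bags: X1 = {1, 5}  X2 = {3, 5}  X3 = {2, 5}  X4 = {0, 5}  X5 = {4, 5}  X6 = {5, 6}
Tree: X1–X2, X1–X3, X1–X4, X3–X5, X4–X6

Every vertex of G appears in some bag (union = {0, 1, 2, 3, 4, 5, 6}); every edge is covered by a bag; and for each vertex v the set of bags containing v is connected in the bag tree. The decomposition is therefore valid. The largest bag has 2 vertices, so the width is 1.

Yes; width 1.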